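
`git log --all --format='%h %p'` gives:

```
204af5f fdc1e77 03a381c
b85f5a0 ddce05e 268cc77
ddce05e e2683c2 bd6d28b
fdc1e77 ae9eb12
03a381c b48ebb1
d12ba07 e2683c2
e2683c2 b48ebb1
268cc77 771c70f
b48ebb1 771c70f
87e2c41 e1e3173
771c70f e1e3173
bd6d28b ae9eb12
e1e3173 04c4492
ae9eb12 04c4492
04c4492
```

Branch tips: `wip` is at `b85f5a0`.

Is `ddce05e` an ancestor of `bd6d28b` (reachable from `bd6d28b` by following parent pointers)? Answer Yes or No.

Ancestors of bd6d28b: {04c4492, ae9eb12, bd6d28b}.
ddce05e is not in that set, so it is not an ancestor of bd6d28b.

No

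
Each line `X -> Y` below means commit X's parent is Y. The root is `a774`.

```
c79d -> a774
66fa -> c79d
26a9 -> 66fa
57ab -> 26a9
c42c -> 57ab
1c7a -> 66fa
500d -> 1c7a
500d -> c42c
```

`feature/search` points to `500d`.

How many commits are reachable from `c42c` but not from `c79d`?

4

Reachable from c42c: {26a9, 57ab, 66fa, a774, c42c, c79d}.
Reachable from c79d: {a774, c79d}.
In c42c's history but not c79d's: {26a9, 57ab, 66fa, c42c} — 4 commits.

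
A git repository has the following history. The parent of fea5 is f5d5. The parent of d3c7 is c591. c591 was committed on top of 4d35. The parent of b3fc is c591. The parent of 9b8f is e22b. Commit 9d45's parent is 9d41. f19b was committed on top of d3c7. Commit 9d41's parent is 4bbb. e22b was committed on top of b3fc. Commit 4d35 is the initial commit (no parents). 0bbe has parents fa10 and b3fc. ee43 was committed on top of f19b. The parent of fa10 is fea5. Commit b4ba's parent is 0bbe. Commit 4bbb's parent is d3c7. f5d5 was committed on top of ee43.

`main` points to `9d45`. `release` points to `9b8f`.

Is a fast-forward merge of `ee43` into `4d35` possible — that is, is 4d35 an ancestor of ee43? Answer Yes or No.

Yes

A fast-forward from 4d35 to ee43 is possible iff 4d35 is an ancestor of ee43.
Ancestors of ee43: {4d35, c591, d3c7, ee43, f19b}.
4d35 is among them, so fast-forward is possible.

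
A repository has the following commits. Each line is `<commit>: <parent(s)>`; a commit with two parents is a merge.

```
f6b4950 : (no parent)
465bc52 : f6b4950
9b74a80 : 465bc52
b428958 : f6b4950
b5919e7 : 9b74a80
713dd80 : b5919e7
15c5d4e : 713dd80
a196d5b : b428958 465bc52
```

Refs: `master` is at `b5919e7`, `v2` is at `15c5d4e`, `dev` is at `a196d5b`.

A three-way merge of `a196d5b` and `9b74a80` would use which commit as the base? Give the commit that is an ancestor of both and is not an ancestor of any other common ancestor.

465bc52

Ancestors of a196d5b: {465bc52, a196d5b, b428958, f6b4950}.
Ancestors of 9b74a80: {465bc52, 9b74a80, f6b4950}.
Common ancestors: {465bc52, f6b4950}.
Among these, 465bc52 is not an ancestor of any other common ancestor — it is the merge base.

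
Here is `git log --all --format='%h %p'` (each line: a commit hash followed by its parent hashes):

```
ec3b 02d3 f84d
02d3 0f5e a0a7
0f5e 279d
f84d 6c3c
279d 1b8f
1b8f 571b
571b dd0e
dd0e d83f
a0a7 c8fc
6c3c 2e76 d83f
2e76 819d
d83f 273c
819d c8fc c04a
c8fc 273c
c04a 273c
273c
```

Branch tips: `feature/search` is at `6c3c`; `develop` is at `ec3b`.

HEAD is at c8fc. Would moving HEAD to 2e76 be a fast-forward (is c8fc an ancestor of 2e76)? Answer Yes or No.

A fast-forward from c8fc to 2e76 is possible iff c8fc is an ancestor of 2e76.
Ancestors of 2e76: {273c, 2e76, 819d, c04a, c8fc}.
c8fc is among them, so fast-forward is possible.

Yes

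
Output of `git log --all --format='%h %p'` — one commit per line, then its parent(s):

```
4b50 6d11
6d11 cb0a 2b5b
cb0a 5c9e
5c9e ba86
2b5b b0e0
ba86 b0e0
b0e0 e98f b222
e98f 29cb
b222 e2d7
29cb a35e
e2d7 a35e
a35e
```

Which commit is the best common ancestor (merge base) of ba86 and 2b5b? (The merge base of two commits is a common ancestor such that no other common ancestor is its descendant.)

Ancestors of ba86: {29cb, a35e, b0e0, b222, ba86, e2d7, e98f}.
Ancestors of 2b5b: {29cb, 2b5b, a35e, b0e0, b222, e2d7, e98f}.
Common ancestors: {29cb, a35e, b0e0, b222, e2d7, e98f}.
Among these, b0e0 is not an ancestor of any other common ancestor — it is the merge base.

b0e0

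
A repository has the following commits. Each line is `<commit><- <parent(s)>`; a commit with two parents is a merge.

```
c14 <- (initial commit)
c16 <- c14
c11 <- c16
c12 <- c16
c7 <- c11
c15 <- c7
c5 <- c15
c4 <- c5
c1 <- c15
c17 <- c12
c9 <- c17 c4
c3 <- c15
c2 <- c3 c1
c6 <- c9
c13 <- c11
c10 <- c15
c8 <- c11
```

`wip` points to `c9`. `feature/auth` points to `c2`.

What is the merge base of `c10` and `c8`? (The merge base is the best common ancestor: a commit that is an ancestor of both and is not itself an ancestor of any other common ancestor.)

Ancestors of c10: {c10, c11, c14, c15, c16, c7}.
Ancestors of c8: {c11, c14, c16, c8}.
Common ancestors: {c11, c14, c16}.
Among these, c11 is not an ancestor of any other common ancestor — it is the merge base.

c11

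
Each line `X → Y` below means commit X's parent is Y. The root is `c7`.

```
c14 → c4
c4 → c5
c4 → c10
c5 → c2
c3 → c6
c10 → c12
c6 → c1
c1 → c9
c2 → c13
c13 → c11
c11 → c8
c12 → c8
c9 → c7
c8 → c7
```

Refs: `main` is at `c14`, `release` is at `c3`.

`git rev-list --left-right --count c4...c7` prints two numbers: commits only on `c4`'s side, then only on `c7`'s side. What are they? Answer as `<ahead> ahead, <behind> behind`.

8 ahead, 0 behind

Reachable from c4: {c10, c11, c12, c13, c2, c4, c5, c7, c8}.
Reachable from c7: {c7}.
Only in c4's history (ahead): {c10, c11, c12, c13, c2, c4, c5, c8} — 8.
Only in c7's history (behind): {} — 0.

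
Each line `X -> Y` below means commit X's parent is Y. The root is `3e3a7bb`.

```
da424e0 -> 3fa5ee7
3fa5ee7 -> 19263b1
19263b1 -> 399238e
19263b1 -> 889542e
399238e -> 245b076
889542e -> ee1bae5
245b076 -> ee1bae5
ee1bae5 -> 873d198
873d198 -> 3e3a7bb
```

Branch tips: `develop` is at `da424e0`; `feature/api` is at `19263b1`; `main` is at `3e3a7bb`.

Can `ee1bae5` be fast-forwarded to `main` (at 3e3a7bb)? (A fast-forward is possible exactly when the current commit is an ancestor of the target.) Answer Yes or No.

A fast-forward from ee1bae5 to 3e3a7bb is possible iff ee1bae5 is an ancestor of 3e3a7bb.
Ancestors of 3e3a7bb: {3e3a7bb}.
ee1bae5 is not among them, so fast-forward is not possible.

No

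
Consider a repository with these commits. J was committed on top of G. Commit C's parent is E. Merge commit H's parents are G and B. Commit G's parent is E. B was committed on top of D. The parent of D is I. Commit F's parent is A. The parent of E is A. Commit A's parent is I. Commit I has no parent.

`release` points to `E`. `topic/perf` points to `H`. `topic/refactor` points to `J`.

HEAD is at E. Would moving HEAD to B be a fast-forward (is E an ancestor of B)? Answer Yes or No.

No

A fast-forward from E to B is possible iff E is an ancestor of B.
Ancestors of B: {B, D, I}.
E is not among them, so fast-forward is not possible.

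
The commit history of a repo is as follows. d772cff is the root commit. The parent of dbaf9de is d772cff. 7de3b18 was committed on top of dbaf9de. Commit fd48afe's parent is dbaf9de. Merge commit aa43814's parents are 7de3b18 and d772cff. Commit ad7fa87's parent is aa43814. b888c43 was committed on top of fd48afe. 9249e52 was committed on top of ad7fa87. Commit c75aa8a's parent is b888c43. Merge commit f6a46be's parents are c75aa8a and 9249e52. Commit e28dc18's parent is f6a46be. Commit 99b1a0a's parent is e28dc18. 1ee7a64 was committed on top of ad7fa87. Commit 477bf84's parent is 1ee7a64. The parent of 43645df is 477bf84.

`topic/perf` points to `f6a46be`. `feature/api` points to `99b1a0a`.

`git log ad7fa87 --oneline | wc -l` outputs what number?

Walking parent pointers from ad7fa87: reachable set = {7de3b18, aa43814, ad7fa87, d772cff, dbaf9de}.
That is 5 commits.

5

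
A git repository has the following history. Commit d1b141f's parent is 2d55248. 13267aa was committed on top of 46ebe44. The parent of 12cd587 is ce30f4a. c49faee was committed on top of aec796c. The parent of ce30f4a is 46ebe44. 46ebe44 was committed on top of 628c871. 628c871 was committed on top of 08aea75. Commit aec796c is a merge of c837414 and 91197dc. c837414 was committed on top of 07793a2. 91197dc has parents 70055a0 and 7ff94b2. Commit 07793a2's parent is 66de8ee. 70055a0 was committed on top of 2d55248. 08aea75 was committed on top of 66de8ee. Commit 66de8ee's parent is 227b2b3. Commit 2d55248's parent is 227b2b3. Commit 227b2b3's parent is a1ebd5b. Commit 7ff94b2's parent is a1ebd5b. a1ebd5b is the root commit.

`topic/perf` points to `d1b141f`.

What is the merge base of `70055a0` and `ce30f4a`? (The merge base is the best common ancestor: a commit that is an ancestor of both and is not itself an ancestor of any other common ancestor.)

Ancestors of 70055a0: {227b2b3, 2d55248, 70055a0, a1ebd5b}.
Ancestors of ce30f4a: {08aea75, 227b2b3, 46ebe44, 628c871, 66de8ee, a1ebd5b, ce30f4a}.
Common ancestors: {227b2b3, a1ebd5b}.
Among these, 227b2b3 is not an ancestor of any other common ancestor — it is the merge base.

227b2b3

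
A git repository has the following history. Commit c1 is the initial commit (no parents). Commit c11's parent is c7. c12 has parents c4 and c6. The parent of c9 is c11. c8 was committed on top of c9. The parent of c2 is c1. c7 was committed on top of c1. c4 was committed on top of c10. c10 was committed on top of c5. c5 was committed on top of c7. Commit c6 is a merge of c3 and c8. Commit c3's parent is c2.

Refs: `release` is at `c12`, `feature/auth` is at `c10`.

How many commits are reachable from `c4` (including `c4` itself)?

Walking parent pointers from c4: reachable set = {c1, c10, c4, c5, c7}.
That is 5 commits.

5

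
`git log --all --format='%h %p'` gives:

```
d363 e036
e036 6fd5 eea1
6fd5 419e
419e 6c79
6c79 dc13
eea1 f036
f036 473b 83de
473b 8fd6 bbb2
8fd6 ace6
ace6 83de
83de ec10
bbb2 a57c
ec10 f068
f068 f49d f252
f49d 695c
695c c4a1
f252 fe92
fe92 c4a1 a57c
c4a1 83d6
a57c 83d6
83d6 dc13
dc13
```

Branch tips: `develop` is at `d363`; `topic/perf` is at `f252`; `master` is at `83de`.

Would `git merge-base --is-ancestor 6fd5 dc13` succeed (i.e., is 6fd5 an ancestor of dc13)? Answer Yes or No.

No

Ancestors of dc13: {dc13}.
6fd5 is not in that set, so it is not an ancestor of dc13.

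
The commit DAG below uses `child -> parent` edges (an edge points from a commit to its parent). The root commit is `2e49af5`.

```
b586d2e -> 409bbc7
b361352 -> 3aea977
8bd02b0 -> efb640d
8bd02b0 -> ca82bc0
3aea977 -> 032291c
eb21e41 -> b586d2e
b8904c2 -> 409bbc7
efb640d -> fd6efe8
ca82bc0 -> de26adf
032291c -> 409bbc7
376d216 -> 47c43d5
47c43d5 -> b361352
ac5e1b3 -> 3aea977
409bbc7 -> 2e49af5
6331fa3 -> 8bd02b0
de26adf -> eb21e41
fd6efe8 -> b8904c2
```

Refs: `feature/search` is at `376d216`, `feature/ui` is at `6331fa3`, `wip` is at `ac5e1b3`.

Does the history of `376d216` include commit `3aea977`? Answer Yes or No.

Yes

Ancestors of 376d216 (commits reachable by following parents): {032291c, 2e49af5, 376d216, 3aea977, 409bbc7, 47c43d5, b361352}.
3aea977 is in that set, so it is an ancestor of 376d216.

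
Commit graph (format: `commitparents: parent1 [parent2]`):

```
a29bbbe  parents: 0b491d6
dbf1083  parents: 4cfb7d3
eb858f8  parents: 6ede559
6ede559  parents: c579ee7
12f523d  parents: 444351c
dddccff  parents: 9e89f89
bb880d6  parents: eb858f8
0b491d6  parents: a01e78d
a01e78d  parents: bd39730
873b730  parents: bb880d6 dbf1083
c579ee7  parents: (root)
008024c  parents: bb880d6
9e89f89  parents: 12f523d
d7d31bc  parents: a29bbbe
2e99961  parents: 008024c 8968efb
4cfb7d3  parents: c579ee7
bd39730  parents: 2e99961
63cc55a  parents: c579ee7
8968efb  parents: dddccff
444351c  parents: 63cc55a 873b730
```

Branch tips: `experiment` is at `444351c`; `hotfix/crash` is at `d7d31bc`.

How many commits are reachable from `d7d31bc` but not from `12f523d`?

10

Reachable from d7d31bc: {008024c, 0b491d6, 12f523d, 2e99961, 444351c, 4cfb7d3, 63cc55a, 6ede559, 873b730, 8968efb, 9e89f89, a01e78d, a29bbbe, bb880d6, bd39730, c579ee7, d7d31bc, dbf1083, dddccff, eb858f8}.
Reachable from 12f523d: {12f523d, 444351c, 4cfb7d3, 63cc55a, 6ede559, 873b730, bb880d6, c579ee7, dbf1083, eb858f8}.
In d7d31bc's history but not 12f523d's: {008024c, 0b491d6, 2e99961, 8968efb, 9e89f89, a01e78d, a29bbbe, bd39730, d7d31bc, dddccff} — 10 commits.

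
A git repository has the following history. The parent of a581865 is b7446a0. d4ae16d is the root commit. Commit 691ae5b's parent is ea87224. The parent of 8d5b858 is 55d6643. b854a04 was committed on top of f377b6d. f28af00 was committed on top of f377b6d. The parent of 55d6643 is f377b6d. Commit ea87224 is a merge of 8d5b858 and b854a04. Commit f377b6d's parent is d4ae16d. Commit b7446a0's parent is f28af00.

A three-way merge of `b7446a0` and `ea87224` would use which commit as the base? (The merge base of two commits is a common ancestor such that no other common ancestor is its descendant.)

Ancestors of b7446a0: {b7446a0, d4ae16d, f28af00, f377b6d}.
Ancestors of ea87224: {55d6643, 8d5b858, b854a04, d4ae16d, ea87224, f377b6d}.
Common ancestors: {d4ae16d, f377b6d}.
Among these, f377b6d is not an ancestor of any other common ancestor — it is the merge base.

f377b6d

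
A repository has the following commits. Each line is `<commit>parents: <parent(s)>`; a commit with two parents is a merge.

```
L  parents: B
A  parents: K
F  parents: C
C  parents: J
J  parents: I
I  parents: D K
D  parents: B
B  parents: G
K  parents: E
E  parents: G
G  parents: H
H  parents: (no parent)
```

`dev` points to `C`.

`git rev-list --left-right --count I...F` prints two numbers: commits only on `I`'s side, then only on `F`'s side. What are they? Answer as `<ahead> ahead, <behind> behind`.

Reachable from I: {B, D, E, G, H, I, K}.
Reachable from F: {B, C, D, E, F, G, H, I, J, K}.
Only in I's history (ahead): {} — 0.
Only in F's history (behind): {C, F, J} — 3.

0 ahead, 3 behind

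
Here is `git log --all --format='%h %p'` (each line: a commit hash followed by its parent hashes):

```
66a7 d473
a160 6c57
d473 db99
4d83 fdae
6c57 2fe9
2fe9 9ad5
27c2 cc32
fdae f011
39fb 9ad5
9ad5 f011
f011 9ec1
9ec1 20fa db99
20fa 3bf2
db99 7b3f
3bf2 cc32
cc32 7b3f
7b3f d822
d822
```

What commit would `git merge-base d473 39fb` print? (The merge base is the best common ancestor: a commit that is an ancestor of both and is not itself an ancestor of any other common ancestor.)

db99

Ancestors of d473: {7b3f, d473, d822, db99}.
Ancestors of 39fb: {20fa, 39fb, 3bf2, 7b3f, 9ad5, 9ec1, cc32, d822, db99, f011}.
Common ancestors: {7b3f, d822, db99}.
Among these, db99 is not an ancestor of any other common ancestor — it is the merge base.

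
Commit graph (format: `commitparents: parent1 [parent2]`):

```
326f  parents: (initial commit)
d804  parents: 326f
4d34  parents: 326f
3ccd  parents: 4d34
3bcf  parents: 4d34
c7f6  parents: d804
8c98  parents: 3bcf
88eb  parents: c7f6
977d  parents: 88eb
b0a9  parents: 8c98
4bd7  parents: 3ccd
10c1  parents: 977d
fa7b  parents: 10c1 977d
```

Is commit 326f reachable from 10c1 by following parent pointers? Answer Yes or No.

Ancestors of 10c1 (commits reachable by following parents): {10c1, 326f, 88eb, 977d, c7f6, d804}.
326f is in that set, so it is an ancestor of 10c1.

Yes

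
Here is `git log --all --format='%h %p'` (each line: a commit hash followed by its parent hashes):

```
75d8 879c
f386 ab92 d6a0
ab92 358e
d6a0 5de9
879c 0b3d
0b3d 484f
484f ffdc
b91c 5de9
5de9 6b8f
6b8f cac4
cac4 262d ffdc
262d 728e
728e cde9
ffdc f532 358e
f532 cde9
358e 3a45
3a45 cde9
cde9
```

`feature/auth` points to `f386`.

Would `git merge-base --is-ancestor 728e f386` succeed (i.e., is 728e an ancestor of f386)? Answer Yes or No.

Yes

Ancestors of f386 (commits reachable by following parents): {262d, 358e, 3a45, 5de9, 6b8f, 728e, ab92, cac4, cde9, d6a0, f386, f532, ffdc}.
728e is in that set, so it is an ancestor of f386.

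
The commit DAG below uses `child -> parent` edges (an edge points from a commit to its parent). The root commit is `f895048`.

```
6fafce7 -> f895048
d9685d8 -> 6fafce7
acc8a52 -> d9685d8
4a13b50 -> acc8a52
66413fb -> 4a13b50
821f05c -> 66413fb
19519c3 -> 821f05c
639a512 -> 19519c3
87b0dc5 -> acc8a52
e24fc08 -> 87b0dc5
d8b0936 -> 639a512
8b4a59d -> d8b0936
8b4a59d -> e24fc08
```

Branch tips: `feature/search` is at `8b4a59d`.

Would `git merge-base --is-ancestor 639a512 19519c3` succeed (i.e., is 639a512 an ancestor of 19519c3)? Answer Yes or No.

No

Ancestors of 19519c3: {19519c3, 4a13b50, 66413fb, 6fafce7, 821f05c, acc8a52, d9685d8, f895048}.
639a512 is not in that set, so it is not an ancestor of 19519c3.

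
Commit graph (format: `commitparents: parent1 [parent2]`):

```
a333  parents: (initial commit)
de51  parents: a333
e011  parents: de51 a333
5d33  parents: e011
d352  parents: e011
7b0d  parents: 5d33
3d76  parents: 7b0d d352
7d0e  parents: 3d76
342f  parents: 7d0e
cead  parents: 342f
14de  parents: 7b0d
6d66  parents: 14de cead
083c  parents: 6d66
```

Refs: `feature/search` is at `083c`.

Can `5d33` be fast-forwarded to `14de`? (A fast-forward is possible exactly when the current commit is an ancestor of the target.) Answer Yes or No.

A fast-forward from 5d33 to 14de is possible iff 5d33 is an ancestor of 14de.
Ancestors of 14de: {14de, 5d33, 7b0d, a333, de51, e011}.
5d33 is among them, so fast-forward is possible.

Yes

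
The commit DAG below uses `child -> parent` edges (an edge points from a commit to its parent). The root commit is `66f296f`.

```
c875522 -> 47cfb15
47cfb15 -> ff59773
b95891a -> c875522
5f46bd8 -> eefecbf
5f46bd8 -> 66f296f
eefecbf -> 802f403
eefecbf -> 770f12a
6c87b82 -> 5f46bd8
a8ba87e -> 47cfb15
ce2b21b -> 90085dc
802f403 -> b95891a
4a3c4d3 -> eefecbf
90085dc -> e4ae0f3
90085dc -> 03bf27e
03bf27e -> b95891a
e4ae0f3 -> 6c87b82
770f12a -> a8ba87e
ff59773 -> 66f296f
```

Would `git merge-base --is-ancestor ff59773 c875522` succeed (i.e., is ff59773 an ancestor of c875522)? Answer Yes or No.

Ancestors of c875522 (commits reachable by following parents): {47cfb15, 66f296f, c875522, ff59773}.
ff59773 is in that set, so it is an ancestor of c875522.

Yes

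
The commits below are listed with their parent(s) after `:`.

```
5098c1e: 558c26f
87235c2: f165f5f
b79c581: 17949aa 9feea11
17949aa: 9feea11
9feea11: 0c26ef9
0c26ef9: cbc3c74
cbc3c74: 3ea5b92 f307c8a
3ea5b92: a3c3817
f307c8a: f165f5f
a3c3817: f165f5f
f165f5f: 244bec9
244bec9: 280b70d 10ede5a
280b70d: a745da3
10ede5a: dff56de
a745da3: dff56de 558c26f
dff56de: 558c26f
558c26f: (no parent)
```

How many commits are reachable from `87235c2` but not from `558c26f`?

7

Reachable from 87235c2: {10ede5a, 244bec9, 280b70d, 558c26f, 87235c2, a745da3, dff56de, f165f5f}.
Reachable from 558c26f: {558c26f}.
In 87235c2's history but not 558c26f's: {10ede5a, 244bec9, 280b70d, 87235c2, a745da3, dff56de, f165f5f} — 7 commits.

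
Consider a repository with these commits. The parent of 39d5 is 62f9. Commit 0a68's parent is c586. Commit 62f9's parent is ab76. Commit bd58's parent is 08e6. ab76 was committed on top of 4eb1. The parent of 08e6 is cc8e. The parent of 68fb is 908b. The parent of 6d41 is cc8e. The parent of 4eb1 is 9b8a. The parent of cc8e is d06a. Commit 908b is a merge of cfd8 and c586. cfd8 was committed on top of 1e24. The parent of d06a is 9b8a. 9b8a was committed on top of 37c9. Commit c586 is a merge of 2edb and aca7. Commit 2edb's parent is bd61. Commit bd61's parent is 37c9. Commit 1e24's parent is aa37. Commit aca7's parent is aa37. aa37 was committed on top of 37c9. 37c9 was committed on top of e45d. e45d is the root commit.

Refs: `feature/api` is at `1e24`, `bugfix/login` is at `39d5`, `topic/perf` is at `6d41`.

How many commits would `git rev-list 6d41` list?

6

Walking parent pointers from 6d41: reachable set = {37c9, 6d41, 9b8a, cc8e, d06a, e45d}.
That is 6 commits.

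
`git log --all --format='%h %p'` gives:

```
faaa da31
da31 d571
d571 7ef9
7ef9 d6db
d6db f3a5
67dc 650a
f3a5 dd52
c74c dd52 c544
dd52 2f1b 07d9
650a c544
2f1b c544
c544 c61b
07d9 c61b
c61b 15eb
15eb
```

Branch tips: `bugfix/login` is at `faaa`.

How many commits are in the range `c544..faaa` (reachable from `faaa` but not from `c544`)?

9

Reachable from faaa: {07d9, 15eb, 2f1b, 7ef9, c544, c61b, d571, d6db, da31, dd52, f3a5, faaa}.
Reachable from c544: {15eb, c544, c61b}.
In faaa's history but not c544's: {07d9, 2f1b, 7ef9, d571, d6db, da31, dd52, f3a5, faaa} — 9 commits.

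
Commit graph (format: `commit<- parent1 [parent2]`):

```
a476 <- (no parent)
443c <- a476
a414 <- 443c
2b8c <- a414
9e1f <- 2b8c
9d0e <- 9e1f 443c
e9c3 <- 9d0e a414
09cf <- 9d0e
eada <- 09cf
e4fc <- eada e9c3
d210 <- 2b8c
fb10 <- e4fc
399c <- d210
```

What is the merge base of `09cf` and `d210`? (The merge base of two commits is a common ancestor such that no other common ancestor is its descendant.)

2b8c

Ancestors of 09cf: {09cf, 2b8c, 443c, 9d0e, 9e1f, a414, a476}.
Ancestors of d210: {2b8c, 443c, a414, a476, d210}.
Common ancestors: {2b8c, 443c, a414, a476}.
Among these, 2b8c is not an ancestor of any other common ancestor — it is the merge base.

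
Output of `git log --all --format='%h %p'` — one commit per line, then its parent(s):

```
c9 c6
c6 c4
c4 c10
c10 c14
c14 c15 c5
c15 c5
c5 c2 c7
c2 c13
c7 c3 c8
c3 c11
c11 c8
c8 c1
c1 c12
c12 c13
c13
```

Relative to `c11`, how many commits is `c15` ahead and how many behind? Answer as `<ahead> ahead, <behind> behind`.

Reachable from c15: {c1, c11, c12, c13, c15, c2, c3, c5, c7, c8}.
Reachable from c11: {c1, c11, c12, c13, c8}.
Only in c15's history (ahead): {c15, c2, c3, c5, c7} — 5.
Only in c11's history (behind): {} — 0.

5 ahead, 0 behind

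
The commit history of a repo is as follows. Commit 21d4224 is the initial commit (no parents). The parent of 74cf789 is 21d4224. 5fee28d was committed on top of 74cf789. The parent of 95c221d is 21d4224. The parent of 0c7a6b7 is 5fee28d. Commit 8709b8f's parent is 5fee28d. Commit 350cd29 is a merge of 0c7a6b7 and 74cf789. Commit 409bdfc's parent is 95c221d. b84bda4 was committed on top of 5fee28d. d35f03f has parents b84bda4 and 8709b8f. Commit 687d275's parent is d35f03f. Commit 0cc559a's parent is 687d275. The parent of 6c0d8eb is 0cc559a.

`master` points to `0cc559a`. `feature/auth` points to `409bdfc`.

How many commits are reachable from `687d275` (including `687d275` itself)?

7

Walking parent pointers from 687d275: reachable set = {21d4224, 5fee28d, 687d275, 74cf789, 8709b8f, b84bda4, d35f03f}.
That is 7 commits.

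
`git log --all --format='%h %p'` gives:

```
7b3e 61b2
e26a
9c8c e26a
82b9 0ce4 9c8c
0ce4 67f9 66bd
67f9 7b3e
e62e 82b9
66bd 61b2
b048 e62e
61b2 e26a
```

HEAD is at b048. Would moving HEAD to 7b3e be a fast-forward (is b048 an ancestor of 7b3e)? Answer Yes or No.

No

A fast-forward from b048 to 7b3e is possible iff b048 is an ancestor of 7b3e.
Ancestors of 7b3e: {61b2, 7b3e, e26a}.
b048 is not among them, so fast-forward is not possible.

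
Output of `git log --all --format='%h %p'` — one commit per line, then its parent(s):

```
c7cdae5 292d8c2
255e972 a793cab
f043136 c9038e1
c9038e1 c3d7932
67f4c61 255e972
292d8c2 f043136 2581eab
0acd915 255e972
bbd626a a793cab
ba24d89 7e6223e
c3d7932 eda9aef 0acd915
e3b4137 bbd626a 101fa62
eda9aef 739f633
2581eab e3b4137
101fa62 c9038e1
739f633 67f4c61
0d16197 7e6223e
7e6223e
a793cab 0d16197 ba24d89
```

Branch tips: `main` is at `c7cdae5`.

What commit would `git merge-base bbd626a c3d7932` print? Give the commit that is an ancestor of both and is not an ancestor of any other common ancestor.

a793cab

Ancestors of bbd626a: {0d16197, 7e6223e, a793cab, ba24d89, bbd626a}.
Ancestors of c3d7932: {0acd915, 0d16197, 255e972, 67f4c61, 739f633, 7e6223e, a793cab, ba24d89, c3d7932, eda9aef}.
Common ancestors: {0d16197, 7e6223e, a793cab, ba24d89}.
Among these, a793cab is not an ancestor of any other common ancestor — it is the merge base.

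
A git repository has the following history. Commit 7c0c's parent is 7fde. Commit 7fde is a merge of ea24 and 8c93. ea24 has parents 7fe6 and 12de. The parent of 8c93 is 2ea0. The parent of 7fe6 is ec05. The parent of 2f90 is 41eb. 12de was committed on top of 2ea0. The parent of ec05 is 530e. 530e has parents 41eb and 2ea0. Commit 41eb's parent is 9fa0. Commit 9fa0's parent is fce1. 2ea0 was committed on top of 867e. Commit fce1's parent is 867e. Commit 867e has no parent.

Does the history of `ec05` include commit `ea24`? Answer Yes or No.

Ancestors of ec05: {2ea0, 41eb, 530e, 867e, 9fa0, ec05, fce1}.
ea24 is not in that set, so it is not an ancestor of ec05.

No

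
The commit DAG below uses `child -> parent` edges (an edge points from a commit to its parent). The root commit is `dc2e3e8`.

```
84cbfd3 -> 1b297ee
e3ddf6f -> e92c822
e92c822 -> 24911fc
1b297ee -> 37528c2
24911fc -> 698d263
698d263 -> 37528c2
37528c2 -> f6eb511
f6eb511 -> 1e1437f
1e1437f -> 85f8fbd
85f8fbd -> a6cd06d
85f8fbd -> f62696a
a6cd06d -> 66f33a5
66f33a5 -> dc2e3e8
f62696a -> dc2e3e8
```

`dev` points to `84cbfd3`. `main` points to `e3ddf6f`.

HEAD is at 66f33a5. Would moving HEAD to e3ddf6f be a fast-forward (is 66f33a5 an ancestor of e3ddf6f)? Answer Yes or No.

A fast-forward from 66f33a5 to e3ddf6f is possible iff 66f33a5 is an ancestor of e3ddf6f.
Ancestors of e3ddf6f: {1e1437f, 24911fc, 37528c2, 66f33a5, 698d263, 85f8fbd, a6cd06d, dc2e3e8, e3ddf6f, e92c822, f62696a, f6eb511}.
66f33a5 is among them, so fast-forward is possible.

Yes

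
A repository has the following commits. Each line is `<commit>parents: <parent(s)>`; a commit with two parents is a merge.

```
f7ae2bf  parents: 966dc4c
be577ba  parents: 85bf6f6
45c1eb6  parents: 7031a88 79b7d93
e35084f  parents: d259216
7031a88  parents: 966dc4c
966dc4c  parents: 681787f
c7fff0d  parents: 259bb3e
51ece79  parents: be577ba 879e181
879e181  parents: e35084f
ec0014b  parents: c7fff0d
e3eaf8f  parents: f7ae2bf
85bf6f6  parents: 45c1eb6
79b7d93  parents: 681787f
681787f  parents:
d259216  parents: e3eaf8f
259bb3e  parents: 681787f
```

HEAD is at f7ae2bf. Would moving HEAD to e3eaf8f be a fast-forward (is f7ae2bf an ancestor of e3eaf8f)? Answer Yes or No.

A fast-forward from f7ae2bf to e3eaf8f is possible iff f7ae2bf is an ancestor of e3eaf8f.
Ancestors of e3eaf8f: {681787f, 966dc4c, e3eaf8f, f7ae2bf}.
f7ae2bf is among them, so fast-forward is possible.

Yes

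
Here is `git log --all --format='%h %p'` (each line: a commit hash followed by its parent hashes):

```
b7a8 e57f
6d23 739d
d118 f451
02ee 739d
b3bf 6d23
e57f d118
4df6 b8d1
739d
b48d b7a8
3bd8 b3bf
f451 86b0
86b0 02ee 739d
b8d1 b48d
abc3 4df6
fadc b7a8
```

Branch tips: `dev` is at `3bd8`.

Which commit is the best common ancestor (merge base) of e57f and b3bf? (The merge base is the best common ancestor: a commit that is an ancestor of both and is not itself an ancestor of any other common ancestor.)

739d

Ancestors of e57f: {02ee, 739d, 86b0, d118, e57f, f451}.
Ancestors of b3bf: {6d23, 739d, b3bf}.
Common ancestors: {739d}.
The only common ancestor is 739d, so it is the merge base.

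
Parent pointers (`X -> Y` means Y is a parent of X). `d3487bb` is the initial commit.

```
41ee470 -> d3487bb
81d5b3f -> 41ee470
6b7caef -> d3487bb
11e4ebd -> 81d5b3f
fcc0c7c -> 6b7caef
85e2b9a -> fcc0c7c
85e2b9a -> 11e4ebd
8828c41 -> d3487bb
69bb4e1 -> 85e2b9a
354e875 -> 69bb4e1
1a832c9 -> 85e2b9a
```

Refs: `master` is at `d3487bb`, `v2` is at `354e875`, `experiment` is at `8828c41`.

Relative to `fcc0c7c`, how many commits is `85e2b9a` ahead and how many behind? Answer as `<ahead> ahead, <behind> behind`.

4 ahead, 0 behind

Reachable from 85e2b9a: {11e4ebd, 41ee470, 6b7caef, 81d5b3f, 85e2b9a, d3487bb, fcc0c7c}.
Reachable from fcc0c7c: {6b7caef, d3487bb, fcc0c7c}.
Only in 85e2b9a's history (ahead): {11e4ebd, 41ee470, 81d5b3f, 85e2b9a} — 4.
Only in fcc0c7c's history (behind): {} — 0.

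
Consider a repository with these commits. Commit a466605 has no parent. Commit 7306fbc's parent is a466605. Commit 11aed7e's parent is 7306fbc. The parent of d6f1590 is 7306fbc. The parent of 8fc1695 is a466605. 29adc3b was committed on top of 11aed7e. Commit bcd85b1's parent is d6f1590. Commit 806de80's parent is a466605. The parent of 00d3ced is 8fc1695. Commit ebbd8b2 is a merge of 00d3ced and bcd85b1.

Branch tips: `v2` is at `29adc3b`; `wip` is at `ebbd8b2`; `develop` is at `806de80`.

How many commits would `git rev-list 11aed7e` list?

Walking parent pointers from 11aed7e: reachable set = {11aed7e, 7306fbc, a466605}.
That is 3 commits.

3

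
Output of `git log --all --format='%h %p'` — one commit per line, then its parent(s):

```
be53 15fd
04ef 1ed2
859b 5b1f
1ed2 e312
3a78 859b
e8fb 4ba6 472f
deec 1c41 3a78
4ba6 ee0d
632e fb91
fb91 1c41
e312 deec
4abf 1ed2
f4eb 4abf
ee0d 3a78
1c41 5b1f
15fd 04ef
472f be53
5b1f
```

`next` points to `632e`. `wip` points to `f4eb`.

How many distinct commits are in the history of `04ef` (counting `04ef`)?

8

Walking parent pointers from 04ef: reachable set = {04ef, 1c41, 1ed2, 3a78, 5b1f, 859b, deec, e312}.
That is 8 commits.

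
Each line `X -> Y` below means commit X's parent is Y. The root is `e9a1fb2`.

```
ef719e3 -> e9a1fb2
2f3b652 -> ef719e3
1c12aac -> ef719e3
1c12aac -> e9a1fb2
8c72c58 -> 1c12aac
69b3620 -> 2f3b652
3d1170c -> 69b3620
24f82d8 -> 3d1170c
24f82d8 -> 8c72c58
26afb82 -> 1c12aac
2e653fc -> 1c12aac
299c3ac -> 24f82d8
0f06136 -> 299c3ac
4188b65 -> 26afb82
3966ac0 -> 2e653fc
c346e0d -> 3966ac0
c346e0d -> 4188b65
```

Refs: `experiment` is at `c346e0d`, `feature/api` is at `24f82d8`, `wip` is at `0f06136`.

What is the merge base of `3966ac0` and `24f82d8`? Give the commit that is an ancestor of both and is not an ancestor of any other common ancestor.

Ancestors of 3966ac0: {1c12aac, 2e653fc, 3966ac0, e9a1fb2, ef719e3}.
Ancestors of 24f82d8: {1c12aac, 24f82d8, 2f3b652, 3d1170c, 69b3620, 8c72c58, e9a1fb2, ef719e3}.
Common ancestors: {1c12aac, e9a1fb2, ef719e3}.
Among these, 1c12aac is not an ancestor of any other common ancestor — it is the merge base.

1c12aac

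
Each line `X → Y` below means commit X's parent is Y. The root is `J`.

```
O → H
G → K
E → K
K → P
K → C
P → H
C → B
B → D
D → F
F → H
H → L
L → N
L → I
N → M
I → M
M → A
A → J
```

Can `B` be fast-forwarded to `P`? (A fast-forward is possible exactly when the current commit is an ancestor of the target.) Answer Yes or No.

No

A fast-forward from B to P is possible iff B is an ancestor of P.
Ancestors of P: {A, H, I, J, L, M, N, P}.
B is not among them, so fast-forward is not possible.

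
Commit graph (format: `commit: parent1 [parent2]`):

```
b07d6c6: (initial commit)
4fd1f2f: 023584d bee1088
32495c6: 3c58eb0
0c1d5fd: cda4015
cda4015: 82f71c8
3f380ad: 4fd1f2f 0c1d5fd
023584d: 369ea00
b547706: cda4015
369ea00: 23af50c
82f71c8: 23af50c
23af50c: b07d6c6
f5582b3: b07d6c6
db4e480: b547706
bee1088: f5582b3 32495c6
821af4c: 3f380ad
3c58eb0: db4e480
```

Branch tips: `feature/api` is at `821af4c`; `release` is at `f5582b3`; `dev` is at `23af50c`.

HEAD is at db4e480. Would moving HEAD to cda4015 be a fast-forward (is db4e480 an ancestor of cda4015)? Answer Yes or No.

No

A fast-forward from db4e480 to cda4015 is possible iff db4e480 is an ancestor of cda4015.
Ancestors of cda4015: {23af50c, 82f71c8, b07d6c6, cda4015}.
db4e480 is not among them, so fast-forward is not possible.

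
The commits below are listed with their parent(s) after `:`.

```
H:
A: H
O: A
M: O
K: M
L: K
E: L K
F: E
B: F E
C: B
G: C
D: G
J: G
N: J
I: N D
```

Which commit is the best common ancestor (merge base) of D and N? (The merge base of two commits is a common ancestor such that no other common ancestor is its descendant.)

G

Ancestors of D: {A, B, C, D, E, F, G, H, K, L, M, O}.
Ancestors of N: {A, B, C, E, F, G, H, J, K, L, M, N, O}.
Common ancestors: {A, B, C, E, F, G, H, K, L, M, O}.
Among these, G is not an ancestor of any other common ancestor — it is the merge base.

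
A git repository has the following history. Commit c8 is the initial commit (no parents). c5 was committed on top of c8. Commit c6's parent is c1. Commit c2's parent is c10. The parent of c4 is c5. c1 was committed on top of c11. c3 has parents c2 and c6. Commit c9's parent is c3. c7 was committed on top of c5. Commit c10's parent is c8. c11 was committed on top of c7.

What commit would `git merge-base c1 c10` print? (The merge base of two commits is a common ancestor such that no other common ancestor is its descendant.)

c8

Ancestors of c1: {c1, c11, c5, c7, c8}.
Ancestors of c10: {c10, c8}.
Common ancestors: {c8}.
The only common ancestor is c8, so it is the merge base.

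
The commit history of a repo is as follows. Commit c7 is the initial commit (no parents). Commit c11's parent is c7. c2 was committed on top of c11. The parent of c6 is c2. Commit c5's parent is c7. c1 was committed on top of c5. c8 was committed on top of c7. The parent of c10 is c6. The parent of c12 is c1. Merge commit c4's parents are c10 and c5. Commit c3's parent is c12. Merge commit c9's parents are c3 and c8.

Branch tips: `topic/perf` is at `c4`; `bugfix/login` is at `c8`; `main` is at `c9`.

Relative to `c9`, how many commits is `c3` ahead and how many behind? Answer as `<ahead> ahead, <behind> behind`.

Reachable from c3: {c1, c12, c3, c5, c7}.
Reachable from c9: {c1, c12, c3, c5, c7, c8, c9}.
Only in c3's history (ahead): {} — 0.
Only in c9's history (behind): {c8, c9} — 2.

0 ahead, 2 behind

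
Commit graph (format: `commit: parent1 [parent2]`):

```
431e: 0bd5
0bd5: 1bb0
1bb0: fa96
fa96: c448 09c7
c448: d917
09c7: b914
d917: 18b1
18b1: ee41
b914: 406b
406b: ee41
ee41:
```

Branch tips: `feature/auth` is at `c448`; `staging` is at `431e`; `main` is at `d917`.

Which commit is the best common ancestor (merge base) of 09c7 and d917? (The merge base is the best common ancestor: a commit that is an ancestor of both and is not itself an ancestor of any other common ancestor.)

ee41

Ancestors of 09c7: {09c7, 406b, b914, ee41}.
Ancestors of d917: {18b1, d917, ee41}.
Common ancestors: {ee41}.
The only common ancestor is ee41, so it is the merge base.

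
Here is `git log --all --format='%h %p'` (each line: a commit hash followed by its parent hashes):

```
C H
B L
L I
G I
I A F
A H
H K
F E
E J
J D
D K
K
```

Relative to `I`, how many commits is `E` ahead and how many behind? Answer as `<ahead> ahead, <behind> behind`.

0 ahead, 4 behind

Reachable from E: {D, E, J, K}.
Reachable from I: {A, D, E, F, H, I, J, K}.
Only in E's history (ahead): {} — 0.
Only in I's history (behind): {A, F, H, I} — 4.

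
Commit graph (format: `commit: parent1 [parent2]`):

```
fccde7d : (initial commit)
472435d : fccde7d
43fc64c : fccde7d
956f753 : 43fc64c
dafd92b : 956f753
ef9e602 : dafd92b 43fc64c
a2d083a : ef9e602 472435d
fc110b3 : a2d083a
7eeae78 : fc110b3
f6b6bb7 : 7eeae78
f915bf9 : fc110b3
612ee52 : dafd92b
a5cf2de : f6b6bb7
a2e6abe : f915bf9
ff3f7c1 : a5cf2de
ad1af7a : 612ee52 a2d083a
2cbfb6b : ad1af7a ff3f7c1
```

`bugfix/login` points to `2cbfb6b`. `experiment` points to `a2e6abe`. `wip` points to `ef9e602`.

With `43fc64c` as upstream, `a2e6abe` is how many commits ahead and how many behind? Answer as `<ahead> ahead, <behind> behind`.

8 ahead, 0 behind

Reachable from a2e6abe: {43fc64c, 472435d, 956f753, a2d083a, a2e6abe, dafd92b, ef9e602, f915bf9, fc110b3, fccde7d}.
Reachable from 43fc64c: {43fc64c, fccde7d}.
Only in a2e6abe's history (ahead): {472435d, 956f753, a2d083a, a2e6abe, dafd92b, ef9e602, f915bf9, fc110b3} — 8.
Only in 43fc64c's history (behind): {} — 0.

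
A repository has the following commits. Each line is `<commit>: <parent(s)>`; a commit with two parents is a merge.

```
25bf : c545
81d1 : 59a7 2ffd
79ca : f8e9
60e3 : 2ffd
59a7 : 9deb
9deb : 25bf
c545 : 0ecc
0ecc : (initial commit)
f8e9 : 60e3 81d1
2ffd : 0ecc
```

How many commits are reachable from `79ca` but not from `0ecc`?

Reachable from 79ca: {0ecc, 25bf, 2ffd, 59a7, 60e3, 79ca, 81d1, 9deb, c545, f8e9}.
Reachable from 0ecc: {0ecc}.
In 79ca's history but not 0ecc's: {25bf, 2ffd, 59a7, 60e3, 79ca, 81d1, 9deb, c545, f8e9} — 9 commits.

9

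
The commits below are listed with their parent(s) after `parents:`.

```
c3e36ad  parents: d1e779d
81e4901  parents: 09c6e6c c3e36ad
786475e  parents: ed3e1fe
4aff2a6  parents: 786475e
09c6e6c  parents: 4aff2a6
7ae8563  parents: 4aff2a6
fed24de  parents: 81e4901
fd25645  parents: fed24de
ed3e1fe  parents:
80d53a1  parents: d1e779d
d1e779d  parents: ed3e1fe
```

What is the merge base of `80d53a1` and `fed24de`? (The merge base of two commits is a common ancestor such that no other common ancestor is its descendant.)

d1e779d

Ancestors of 80d53a1: {80d53a1, d1e779d, ed3e1fe}.
Ancestors of fed24de: {09c6e6c, 4aff2a6, 786475e, 81e4901, c3e36ad, d1e779d, ed3e1fe, fed24de}.
Common ancestors: {d1e779d, ed3e1fe}.
Among these, d1e779d is not an ancestor of any other common ancestor — it is the merge base.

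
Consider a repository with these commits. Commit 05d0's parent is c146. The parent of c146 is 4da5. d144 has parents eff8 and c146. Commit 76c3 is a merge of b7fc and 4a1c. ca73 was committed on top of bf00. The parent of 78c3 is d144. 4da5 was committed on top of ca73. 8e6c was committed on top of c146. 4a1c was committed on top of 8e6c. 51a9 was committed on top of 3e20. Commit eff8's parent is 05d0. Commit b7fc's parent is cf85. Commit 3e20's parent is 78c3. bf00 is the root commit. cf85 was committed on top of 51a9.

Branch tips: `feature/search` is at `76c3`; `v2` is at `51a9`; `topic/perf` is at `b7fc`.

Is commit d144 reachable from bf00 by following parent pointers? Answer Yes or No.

No

Ancestors of bf00: {bf00}.
d144 is not in that set, so it is not an ancestor of bf00.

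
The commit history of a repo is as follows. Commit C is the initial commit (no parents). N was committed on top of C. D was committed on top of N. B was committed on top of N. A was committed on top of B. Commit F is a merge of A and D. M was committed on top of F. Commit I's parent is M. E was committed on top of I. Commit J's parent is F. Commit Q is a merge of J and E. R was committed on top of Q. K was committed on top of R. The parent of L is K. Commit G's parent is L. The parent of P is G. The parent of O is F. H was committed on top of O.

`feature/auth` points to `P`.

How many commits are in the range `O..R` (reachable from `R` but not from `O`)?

6

Reachable from R: {A, B, C, D, E, F, I, J, M, N, Q, R}.
Reachable from O: {A, B, C, D, F, N, O}.
In R's history but not O's: {E, I, J, M, Q, R} — 6 commits.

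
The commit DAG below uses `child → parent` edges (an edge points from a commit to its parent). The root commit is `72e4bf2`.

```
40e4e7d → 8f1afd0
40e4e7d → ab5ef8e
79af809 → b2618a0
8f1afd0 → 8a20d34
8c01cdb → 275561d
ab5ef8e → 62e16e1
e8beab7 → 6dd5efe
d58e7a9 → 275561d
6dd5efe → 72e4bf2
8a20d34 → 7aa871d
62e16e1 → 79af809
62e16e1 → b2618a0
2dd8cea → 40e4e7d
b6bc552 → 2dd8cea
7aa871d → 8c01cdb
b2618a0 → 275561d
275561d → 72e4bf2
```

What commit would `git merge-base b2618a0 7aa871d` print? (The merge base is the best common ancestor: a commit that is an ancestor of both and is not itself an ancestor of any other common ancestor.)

275561d

Ancestors of b2618a0: {275561d, 72e4bf2, b2618a0}.
Ancestors of 7aa871d: {275561d, 72e4bf2, 7aa871d, 8c01cdb}.
Common ancestors: {275561d, 72e4bf2}.
Among these, 275561d is not an ancestor of any other common ancestor — it is the merge base.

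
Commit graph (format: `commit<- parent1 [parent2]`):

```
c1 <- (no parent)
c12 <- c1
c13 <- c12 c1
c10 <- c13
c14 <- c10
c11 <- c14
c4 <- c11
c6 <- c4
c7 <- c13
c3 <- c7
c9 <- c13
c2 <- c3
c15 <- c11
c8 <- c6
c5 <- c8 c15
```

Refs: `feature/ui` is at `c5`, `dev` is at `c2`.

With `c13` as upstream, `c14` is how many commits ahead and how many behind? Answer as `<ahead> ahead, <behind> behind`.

Reachable from c14: {c1, c10, c12, c13, c14}.
Reachable from c13: {c1, c12, c13}.
Only in c14's history (ahead): {c10, c14} — 2.
Only in c13's history (behind): {} — 0.

2 ahead, 0 behind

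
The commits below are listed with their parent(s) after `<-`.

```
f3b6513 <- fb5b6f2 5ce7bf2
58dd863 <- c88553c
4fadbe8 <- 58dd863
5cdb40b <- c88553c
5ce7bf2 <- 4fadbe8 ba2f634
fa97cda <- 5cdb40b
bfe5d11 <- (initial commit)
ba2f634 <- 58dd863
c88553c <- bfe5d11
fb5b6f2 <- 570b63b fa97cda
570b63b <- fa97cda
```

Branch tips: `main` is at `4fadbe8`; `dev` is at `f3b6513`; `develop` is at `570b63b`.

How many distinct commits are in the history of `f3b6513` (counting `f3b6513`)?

11

Walking parent pointers from f3b6513: reachable set = {4fadbe8, 570b63b, 58dd863, 5cdb40b, 5ce7bf2, ba2f634, bfe5d11, c88553c, f3b6513, fa97cda, fb5b6f2}.
That is 11 commits.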